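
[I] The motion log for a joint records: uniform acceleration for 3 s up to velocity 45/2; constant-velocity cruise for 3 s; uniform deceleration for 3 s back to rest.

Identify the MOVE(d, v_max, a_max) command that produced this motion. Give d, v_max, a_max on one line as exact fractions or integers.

d=135 v_max=45/2 a_max=15/2

a_max = (45/2)/3 = 15/2
d_a = ½·45/2·3 = 135/4; d_c = 45/2·3 = 135/2
d = 2·135/4 + 135/2 = 135
t_c = 3 > 0 → v_max = v_peak = 45/2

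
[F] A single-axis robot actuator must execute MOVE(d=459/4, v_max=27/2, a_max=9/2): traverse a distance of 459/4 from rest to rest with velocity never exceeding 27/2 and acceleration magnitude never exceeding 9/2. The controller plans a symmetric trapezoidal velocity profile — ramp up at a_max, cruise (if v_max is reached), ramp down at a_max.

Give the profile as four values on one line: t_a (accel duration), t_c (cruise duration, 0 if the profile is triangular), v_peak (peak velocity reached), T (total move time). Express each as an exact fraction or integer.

t_a=3 t_c=11/2 v_peak=27/2 T=23/2

vₘ²/aₘ = (27/2)²/(9/2) = 81/2
459/4 ≥ 81/2 so v_max reached
t_a = (27/2)/(9/2) = 3; v_peak = 27/2
d_cruise = 459/4 − 81/2 = 297/4; t_c = (297/4)/(27/2) = 11/2
T = 2·3 + 11/2 = 23/2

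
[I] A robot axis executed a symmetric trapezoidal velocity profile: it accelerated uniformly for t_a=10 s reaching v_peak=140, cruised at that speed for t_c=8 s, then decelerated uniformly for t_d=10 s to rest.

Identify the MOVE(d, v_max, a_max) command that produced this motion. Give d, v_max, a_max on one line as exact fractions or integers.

d=2520 v_max=140 a_max=14

a_max = 140/10 = 14
d_a = ½·140·10 = 700; d_c = 140·8 = 1120
d = 2·700 + 1120 = 2520
t_c = 8 > 0 → v_max = v_peak = 140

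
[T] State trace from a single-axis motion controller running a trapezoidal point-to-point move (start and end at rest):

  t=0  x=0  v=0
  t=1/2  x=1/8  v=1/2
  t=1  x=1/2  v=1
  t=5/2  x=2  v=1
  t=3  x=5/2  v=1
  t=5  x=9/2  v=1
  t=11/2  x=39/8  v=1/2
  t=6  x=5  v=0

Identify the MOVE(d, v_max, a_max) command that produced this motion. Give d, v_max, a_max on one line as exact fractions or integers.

d=5 v_max=1 a_max=1

final state: t=6, x=5, v=0 → d = 5
a_max = (1/2−0)/(1/2−0) = 1
max v = 1 over t∈[1,5] → v_max = 1
check: 1·(1+4) = 5 ✓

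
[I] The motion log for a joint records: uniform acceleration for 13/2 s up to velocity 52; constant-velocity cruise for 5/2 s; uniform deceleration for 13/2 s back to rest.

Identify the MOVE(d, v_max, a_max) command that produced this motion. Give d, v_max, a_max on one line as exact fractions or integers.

a_max = 52/(13/2) = 8
d_a = ½·52·13/2 = 169; d_c = 52·5/2 = 130
d = 2·169 + 130 = 468
t_c = 5/2 > 0 → v_max = v_peak = 52

d=468 v_max=52 a_max=8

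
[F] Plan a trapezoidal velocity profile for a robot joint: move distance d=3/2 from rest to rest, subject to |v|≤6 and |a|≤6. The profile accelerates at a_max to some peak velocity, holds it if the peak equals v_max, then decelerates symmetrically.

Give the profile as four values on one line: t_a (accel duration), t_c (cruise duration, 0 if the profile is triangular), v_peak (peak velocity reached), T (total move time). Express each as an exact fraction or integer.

t_a=1/2 t_c=0 v_peak=3 T=1

(v_max)²/a_max = 6²/6 = 6
3/2 < 6 ⇒ no cruise
v_peak = √(3/2·6) = √9 = 3
t_a = 3/6 = 1/2; t_c = 0
T = 2·1/2 = 1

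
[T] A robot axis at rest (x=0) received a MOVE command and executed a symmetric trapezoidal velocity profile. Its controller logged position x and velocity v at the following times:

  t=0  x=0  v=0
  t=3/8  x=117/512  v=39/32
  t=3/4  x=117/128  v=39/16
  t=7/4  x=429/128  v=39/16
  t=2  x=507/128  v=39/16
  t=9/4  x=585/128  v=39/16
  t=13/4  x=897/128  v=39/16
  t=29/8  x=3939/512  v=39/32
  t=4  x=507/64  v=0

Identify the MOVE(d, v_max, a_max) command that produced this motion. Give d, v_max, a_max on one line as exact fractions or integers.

d=507/64 v_max=39/16 a_max=13/4

final state: t=4, x=507/64, v=0 → d = 507/64
a_max = (39/32−0)/(3/8−0) = 13/4
max v = 39/16 over t∈[3/4,13/4] → v_max = 39/16
check: 39/16·(3/4+5/2) = 507/64 ✓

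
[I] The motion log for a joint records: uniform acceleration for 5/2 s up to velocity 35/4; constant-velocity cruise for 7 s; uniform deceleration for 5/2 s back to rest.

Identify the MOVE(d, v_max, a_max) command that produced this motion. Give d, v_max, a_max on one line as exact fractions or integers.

d=665/8 v_max=35/4 a_max=7/2

a_max = (35/4)/(5/2) = 7/2
d_a = ½·35/4·5/2 = 175/16; d_c = 35/4·7 = 245/4
d = 2·175/16 + 245/4 = 665/8
t_c = 7 > 0 so v_max = 35/4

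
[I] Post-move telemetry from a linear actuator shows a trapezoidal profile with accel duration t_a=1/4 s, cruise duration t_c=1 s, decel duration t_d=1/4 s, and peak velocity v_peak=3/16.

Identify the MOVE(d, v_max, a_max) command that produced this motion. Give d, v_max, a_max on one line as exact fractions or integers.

d=15/64 v_max=3/16 a_max=3/4

a_max = (3/16)/(1/4) = 3/4
d_a = ½·3/16·1/4 = 3/128; d_c = 3/16·1 = 3/16
d = 2·3/128 + 3/16 = 15/64
t_c = 1 > 0 ⇒ limit active, v_max = 3/16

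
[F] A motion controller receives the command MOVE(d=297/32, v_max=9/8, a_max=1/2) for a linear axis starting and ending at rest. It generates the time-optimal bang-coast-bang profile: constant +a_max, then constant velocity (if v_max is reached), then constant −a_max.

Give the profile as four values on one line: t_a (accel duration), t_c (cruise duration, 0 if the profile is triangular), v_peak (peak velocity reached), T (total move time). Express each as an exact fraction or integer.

t_a=9/4 t_c=6 v_peak=9/8 T=21/2

(v_max)²/a_max = (9/8)²/(1/2) = 81/32
297/32 ≥ 81/32 ⇒ cruise phase
t_a = (9/8)/(1/2) = 9/4; v_peak = 9/8
d_cruise = 297/32 − 81/32 = 27/4; t_c = (27/4)/(9/8) = 6
T = 2·9/4 + 6 = 21/2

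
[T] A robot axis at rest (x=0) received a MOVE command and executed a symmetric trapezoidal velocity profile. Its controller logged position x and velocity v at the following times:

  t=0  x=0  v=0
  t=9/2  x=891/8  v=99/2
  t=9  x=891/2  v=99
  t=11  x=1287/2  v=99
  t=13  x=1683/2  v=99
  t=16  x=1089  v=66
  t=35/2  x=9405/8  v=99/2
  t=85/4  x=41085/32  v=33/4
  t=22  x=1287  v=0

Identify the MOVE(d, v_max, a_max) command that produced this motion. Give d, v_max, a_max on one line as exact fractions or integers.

final state: t=22, x=1287, v=0 → d = 1287
a_max = (99/2−0)/(9/2−0) = 11
max v = 99 over t∈[9,13] → v_max = 99
check: 99·(9+4) = 1287 ✓

d=1287 v_max=99 a_max=11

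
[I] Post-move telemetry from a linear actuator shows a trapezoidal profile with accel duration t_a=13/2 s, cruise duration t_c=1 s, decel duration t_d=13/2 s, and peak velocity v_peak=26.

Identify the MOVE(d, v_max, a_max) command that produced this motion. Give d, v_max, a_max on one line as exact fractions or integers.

d=195 v_max=26 a_max=4

a_max = 26/(13/2) = 4
d_a = ½·26·13/2 = 169/2; d_c = 26·1 = 26
d = 2·169/2 + 26 = 195
t_c = 1 > 0 so v_max = 26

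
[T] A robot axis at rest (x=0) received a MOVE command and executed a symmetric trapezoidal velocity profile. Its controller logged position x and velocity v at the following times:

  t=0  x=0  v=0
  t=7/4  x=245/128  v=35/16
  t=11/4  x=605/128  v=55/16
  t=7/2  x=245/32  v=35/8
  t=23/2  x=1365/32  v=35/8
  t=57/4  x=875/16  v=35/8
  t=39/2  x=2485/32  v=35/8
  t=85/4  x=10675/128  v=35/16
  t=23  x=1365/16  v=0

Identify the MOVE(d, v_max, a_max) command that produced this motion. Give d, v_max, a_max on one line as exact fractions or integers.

d=1365/16 v_max=35/8 a_max=5/4

final state: t=23, x=1365/16, v=0 → d = 1365/16
a_max = (35/16−0)/(7/4−0) = 5/4
max v = 35/8 over t∈[7/2,39/2] → v_max = 35/8
check: 35/8·(7/2+16) = 1365/16 ✓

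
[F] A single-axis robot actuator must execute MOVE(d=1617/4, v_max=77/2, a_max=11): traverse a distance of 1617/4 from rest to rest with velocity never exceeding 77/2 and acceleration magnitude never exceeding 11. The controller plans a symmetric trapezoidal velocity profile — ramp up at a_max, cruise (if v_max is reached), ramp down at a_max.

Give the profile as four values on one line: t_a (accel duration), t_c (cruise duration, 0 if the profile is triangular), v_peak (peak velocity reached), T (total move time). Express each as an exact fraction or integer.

(v_max)²/a_max = (77/2)²/11 = 539/4
1617/4 ≥ 539/4 so v_max reached
t_a = (77/2)/11 = 7/2; v_peak = 77/2
d_cruise = 1617/4 − 539/4 = 539/2; t_c = (539/2)/(77/2) = 7
T = 2·7/2 + 7 = 14

t_a=7/2 t_c=7 v_peak=77/2 T=14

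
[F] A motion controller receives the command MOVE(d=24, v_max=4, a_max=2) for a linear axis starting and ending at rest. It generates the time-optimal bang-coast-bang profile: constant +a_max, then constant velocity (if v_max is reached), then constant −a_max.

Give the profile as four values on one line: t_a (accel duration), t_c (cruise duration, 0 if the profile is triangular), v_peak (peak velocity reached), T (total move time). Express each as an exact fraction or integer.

v_max²/a_max = 4²/2 = 8
24 ≥ 8 → trapezoidal
t_a = 4/2 = 2; v_peak = 4
d_cruise = 24 − 8 = 16; t_c = 16/4 = 4
T = 2·2 + 4 = 8

t_a=2 t_c=4 v_peak=4 T=8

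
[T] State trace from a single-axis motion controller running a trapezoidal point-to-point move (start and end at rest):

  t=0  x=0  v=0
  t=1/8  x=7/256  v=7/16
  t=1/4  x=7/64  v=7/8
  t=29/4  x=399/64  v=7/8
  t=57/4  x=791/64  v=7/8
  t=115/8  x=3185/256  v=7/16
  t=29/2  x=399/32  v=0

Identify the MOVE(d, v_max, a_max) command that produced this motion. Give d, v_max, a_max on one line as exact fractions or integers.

final state: t=29/2, x=399/32, v=0 → d = 399/32
a_max = (7/16−0)/(1/8−0) = 7/2
max v = 7/8 over t∈[1/4,57/4] → v_max = 7/8
check: 7/8·(1/4+14) = 399/32 ✓

d=399/32 v_max=7/8 a_max=7/2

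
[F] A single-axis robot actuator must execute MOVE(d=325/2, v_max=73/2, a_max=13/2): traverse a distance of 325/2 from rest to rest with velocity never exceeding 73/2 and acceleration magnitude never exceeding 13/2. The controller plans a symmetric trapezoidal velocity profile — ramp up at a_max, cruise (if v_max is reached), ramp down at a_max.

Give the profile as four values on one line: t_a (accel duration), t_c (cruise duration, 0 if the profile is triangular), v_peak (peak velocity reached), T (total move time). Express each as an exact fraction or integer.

t_a=5 t_c=0 v_peak=65/2 T=10

vₘ²/aₘ = (73/2)²/(13/2) = 5329/26
325/2 < 5329/26 so t_c = 0
v_peak = √(325/2·13/2) = √(4225/4) = 65/2
t_a = (65/2)/(13/2) = 5; t_c = 0
T = 2·5 = 10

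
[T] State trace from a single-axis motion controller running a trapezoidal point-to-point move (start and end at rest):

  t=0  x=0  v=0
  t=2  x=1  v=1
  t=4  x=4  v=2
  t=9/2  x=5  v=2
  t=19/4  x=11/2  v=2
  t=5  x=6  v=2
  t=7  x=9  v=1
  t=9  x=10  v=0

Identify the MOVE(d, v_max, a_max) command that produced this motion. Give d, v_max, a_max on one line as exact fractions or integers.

d=10 v_max=2 a_max=1/2

final state: t=9, x=10, v=0 → d = 10
a_max = (1−0)/(2−0) = 1/2
max v = 2 over t∈[4,5] → v_max = 2
check: 2·(4+1) = 10 ✓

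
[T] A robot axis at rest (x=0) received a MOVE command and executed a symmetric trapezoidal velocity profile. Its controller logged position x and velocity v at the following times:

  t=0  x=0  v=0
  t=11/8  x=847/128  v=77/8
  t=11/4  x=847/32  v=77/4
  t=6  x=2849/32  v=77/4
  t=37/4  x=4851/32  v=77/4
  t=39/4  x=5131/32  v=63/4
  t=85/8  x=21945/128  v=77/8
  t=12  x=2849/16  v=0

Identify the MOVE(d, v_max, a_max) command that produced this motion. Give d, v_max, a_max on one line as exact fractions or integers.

d=2849/16 v_max=77/4 a_max=7

final state: t=12, x=2849/16, v=0 → d = 2849/16
a_max = (77/8−0)/(11/8−0) = 7
max v = 77/4 over t∈[11/4,37/4] → v_max = 77/4
check: 77/4·(11/4+13/2) = 2849/16 ✓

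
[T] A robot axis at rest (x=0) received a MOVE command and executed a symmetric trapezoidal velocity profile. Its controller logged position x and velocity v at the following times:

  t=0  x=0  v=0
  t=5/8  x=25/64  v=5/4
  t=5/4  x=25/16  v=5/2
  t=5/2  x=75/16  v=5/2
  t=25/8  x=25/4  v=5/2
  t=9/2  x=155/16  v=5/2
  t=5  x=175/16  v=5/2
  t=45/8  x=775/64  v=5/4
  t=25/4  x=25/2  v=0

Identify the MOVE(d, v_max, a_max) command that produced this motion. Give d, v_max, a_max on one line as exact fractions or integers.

d=25/2 v_max=5/2 a_max=2

final state: t=25/4, x=25/2, v=0 → d = 25/2
a_max = (5/4−0)/(5/8−0) = 2
max v = 5/2 over t∈[5/4,5] → v_max = 5/2
check: 5/2·(5/4+15/4) = 25/2 ✓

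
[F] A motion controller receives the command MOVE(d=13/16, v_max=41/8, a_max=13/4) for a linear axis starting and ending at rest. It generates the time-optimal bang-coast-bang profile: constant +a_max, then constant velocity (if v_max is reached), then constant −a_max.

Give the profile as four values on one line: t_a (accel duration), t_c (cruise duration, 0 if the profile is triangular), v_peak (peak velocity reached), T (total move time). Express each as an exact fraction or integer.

(v_max)²/a_max = (41/8)²/(13/4) = 1681/208
13/16 < 1681/208 ⇒ no cruise
v_peak = √(13/16·13/4) = √(169/64) = 13/8
t_a = (13/8)/(13/4) = 1/2; t_c = 0
T = 2·1/2 = 1

t_a=1/2 t_c=0 v_peak=13/8 T=1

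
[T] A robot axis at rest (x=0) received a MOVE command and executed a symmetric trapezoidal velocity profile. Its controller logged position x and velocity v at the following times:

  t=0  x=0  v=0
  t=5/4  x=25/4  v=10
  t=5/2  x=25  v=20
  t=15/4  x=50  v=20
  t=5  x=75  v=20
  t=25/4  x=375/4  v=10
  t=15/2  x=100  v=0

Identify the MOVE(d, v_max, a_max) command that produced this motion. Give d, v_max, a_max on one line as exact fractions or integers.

final state: t=15/2, x=100, v=0 → d = 100
a_max = (10−0)/(5/4−0) = 8
max v = 20 over t∈[5/2,5] → v_max = 20
check: 20·(5/2+5/2) = 100 ✓

d=100 v_max=20 a_max=8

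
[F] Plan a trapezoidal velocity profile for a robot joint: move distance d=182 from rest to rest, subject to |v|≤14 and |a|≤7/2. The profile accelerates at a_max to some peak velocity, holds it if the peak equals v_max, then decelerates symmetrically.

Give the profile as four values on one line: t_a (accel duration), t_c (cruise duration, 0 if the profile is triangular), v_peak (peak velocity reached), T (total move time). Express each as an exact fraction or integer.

t_a=4 t_c=9 v_peak=14 T=17

(v_max)²/a_max = 14²/(7/2) = 56
182 ≥ 56 so v_max reached
t_a = 14/(7/2) = 4; v_peak = 14
d_cruise = 182 − 56 = 126; t_c = 126/14 = 9
T = 2·4 + 9 = 17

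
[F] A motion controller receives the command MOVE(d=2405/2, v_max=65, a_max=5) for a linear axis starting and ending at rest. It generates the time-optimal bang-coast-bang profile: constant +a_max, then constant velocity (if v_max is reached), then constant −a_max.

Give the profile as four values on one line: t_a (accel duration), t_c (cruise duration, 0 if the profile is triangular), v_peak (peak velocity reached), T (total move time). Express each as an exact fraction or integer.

t_a=13 t_c=11/2 v_peak=65 T=63/2

(v_max)²/a_max = 65²/5 = 845
2405/2 ≥ 845 ⇒ cruise phase
t_a = 65/5 = 13; v_peak = 65
d_cruise = 2405/2 − 845 = 715/2; t_c = (715/2)/65 = 11/2
T = 2·13 + 11/2 = 63/2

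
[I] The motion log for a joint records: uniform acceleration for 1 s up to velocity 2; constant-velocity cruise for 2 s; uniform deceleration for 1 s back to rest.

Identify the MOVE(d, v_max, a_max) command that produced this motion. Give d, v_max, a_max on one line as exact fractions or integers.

d=6 v_max=2 a_max=2

a_max = 2/1 = 2
d_a = ½·2·1 = 1; d_c = 2·2 = 4
d = 2·1 + 4 = 6
t_c = 2 > 0 → v_max = v_peak = 2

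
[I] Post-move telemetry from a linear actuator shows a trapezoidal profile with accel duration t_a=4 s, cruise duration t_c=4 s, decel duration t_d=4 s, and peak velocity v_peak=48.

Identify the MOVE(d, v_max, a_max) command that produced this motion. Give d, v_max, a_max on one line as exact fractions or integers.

a_max = 48/4 = 12
d_a = ½·48·4 = 96; d_c = 48·4 = 192
d = 2·96 + 192 = 384
t_c = 4 > 0 so v_max = 48

d=384 v_max=48 a_max=12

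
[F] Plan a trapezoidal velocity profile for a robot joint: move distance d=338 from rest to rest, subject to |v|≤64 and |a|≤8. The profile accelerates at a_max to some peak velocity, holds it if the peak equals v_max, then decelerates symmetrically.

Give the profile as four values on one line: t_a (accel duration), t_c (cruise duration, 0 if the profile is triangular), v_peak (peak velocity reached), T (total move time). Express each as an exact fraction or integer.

t_a=13/2 t_c=0 v_peak=52 T=13

(v_max)²/a_max = 64²/8 = 512
338 < 512 so t_c = 0
v_peak = √(338·8) = √2704 = 52
t_a = 52/8 = 13/2; t_c = 0
T = 2·13/2 = 13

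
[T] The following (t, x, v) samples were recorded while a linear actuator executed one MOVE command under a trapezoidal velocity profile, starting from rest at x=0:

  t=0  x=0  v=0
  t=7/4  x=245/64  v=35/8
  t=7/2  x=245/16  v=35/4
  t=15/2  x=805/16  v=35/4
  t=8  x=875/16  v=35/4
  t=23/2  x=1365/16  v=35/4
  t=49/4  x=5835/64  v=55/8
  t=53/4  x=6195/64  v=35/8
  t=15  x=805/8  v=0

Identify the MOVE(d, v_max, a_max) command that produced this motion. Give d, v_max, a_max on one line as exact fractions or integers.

final state: t=15, x=805/8, v=0 → d = 805/8
a_max = (35/8−0)/(7/4−0) = 5/2
max v = 35/4 over t∈[7/2,23/2] → v_max = 35/4
check: 35/4·(7/2+8) = 805/8 ✓

d=805/8 v_max=35/4 a_max=5/2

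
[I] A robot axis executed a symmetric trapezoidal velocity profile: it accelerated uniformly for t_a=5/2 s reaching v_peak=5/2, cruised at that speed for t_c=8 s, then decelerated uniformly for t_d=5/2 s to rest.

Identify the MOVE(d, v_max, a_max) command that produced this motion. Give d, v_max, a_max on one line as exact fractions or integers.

d=105/4 v_max=5/2 a_max=1

a_max = (5/2)/(5/2) = 1
d_a = ½·5/2·5/2 = 25/8; d_c = 5/2·8 = 20
d = 2·25/8 + 20 = 105/4
t_c = 8 > 0 ⇒ limit active, v_max = 5/2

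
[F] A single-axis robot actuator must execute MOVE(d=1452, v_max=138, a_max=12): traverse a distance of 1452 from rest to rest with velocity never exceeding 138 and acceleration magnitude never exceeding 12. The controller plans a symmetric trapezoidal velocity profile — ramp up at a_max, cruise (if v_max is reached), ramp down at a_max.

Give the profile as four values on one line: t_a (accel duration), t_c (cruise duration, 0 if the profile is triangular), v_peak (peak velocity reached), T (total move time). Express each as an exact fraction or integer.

t_a=11 t_c=0 v_peak=132 T=22

(v_max)²/a_max = 138²/12 = 1587
1452 < 1587 ⇒ no cruise
v_peak = √(1452·12) = √17424 = 132
t_a = 132/12 = 11; t_c = 0
T = 2·11 = 22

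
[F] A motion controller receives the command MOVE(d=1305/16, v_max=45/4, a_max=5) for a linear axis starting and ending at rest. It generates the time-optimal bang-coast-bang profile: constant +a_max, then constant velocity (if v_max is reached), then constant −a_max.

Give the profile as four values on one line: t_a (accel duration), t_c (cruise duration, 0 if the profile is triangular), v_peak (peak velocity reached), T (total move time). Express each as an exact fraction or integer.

t_a=9/4 t_c=5 v_peak=45/4 T=19/2

(v_max)²/a_max = (45/4)²/5 = 405/16
1305/16 ≥ 405/16 → trapezoidal
t_a = (45/4)/5 = 9/4; v_peak = 45/4
d_cruise = 1305/16 − 405/16 = 225/4; t_c = (225/4)/(45/4) = 5
T = 2·9/4 + 5 = 19/2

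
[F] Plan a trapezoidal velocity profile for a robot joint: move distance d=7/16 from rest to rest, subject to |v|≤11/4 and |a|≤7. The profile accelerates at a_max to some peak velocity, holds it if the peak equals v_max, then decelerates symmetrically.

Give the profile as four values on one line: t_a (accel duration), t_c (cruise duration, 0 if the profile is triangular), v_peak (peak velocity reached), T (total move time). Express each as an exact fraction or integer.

t_a=1/4 t_c=0 v_peak=7/4 T=1/2

v_max²/a_max = (11/4)²/7 = 121/112
7/16 < 121/112 ⇒ no cruise
v_peak = √(7/16·7) = √(49/16) = 7/4
t_a = (7/4)/7 = 1/4; t_c = 0
T = 2·1/4 = 1/2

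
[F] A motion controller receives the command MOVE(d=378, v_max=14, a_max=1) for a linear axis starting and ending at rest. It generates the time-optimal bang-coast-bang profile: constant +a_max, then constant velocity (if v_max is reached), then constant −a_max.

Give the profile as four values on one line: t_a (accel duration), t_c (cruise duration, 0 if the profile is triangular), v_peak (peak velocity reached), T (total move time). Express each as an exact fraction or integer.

vₘ²/aₘ = 14²/1 = 196
378 ≥ 196 → trapezoidal
t_a = 14/1 = 14; v_peak = 14
d_cruise = 378 − 196 = 182; t_c = 182/14 = 13
T = 2·14 + 13 = 41

t_a=14 t_c=13 v_peak=14 T=41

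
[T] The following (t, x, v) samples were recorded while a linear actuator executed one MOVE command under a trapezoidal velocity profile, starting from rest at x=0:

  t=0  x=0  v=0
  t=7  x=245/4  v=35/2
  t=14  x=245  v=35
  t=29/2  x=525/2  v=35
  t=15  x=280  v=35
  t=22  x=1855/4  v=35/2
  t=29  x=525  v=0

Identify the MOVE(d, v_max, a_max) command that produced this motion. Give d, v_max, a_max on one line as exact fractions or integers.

final state: t=29, x=525, v=0 → d = 525
a_max = (35/2−0)/(7−0) = 5/2
max v = 35 over t∈[14,15] → v_max = 35
check: 35·(14+1) = 525 ✓

d=525 v_max=35 a_max=5/2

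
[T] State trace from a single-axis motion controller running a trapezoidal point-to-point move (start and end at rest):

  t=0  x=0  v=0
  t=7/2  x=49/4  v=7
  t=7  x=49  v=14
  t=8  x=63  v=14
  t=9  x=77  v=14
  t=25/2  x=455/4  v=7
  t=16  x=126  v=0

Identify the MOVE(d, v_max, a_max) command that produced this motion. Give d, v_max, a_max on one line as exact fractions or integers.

final state: t=16, x=126, v=0 → d = 126
a_max = (7−0)/(7/2−0) = 2
max v = 14 over t∈[7,9] → v_max = 14
check: 14·(7+2) = 126 ✓

d=126 v_max=14 a_max=2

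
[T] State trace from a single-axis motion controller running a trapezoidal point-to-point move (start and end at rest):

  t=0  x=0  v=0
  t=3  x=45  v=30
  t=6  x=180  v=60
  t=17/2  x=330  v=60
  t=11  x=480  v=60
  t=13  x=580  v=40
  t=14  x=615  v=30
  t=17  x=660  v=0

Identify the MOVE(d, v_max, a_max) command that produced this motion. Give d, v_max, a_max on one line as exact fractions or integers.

d=660 v_max=60 a_max=10

final state: t=17, x=660, v=0 → d = 660
a_max = (30−0)/(3−0) = 10
max v = 60 over t∈[6,11] → v_max = 60
check: 60·(6+5) = 660 ✓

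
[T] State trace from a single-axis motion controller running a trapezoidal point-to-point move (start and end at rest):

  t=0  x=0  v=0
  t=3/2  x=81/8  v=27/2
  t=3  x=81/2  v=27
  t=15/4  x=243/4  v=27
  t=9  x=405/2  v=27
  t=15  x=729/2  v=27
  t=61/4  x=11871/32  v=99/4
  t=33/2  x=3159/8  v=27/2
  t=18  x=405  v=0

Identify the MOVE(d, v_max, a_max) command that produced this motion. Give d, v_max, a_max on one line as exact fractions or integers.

d=405 v_max=27 a_max=9

final state: t=18, x=405, v=0 → d = 405
a_max = (27/2−0)/(3/2−0) = 9
max v = 27 over t∈[3,15] → v_max = 27
check: 27·(3+12) = 405 ✓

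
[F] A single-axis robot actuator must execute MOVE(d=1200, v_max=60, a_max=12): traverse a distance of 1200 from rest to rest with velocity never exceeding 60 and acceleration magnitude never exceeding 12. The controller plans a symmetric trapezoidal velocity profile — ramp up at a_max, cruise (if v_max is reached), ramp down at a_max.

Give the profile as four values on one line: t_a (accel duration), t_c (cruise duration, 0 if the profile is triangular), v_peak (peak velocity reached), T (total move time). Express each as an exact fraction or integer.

t_a=5 t_c=15 v_peak=60 T=25

(v_max)²/a_max = 60²/12 = 300
1200 ≥ 300 ⇒ cruise phase
t_a = 60/12 = 5; v_peak = 60
d_cruise = 1200 − 300 = 900; t_c = 900/60 = 15
T = 2·5 + 15 = 25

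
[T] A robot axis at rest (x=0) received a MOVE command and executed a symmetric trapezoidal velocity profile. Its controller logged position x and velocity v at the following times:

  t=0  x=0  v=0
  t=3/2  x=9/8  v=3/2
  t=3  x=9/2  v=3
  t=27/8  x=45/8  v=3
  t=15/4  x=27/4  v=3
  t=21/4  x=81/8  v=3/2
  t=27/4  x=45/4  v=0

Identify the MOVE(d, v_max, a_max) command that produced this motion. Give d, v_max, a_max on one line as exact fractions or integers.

d=45/4 v_max=3 a_max=1

final state: t=27/4, x=45/4, v=0 → d = 45/4
a_max = (3/2−0)/(3/2−0) = 1
max v = 3 over t∈[3,15/4] → v_max = 3
check: 3·(3+3/4) = 45/4 ✓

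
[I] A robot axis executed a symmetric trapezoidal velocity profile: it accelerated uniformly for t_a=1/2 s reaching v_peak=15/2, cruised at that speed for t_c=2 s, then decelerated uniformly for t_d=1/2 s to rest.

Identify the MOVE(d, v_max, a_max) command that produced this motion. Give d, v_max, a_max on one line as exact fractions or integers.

a_max = (15/2)/(1/2) = 15
d_a = ½·15/2·1/2 = 15/8; d_c = 15/2·2 = 15
d = 2·15/8 + 15 = 75/4
t_c = 2 > 0 so v_max = 15/2

d=75/4 v_max=15/2 a_max=15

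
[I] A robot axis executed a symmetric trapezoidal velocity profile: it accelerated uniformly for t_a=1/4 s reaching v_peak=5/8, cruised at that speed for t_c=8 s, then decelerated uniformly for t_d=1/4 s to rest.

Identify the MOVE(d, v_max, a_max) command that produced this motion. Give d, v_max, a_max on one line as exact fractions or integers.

a_max = (5/8)/(1/4) = 5/2
d_a = ½·5/8·1/4 = 5/64; d_c = 5/8·8 = 5
d = 2·5/64 + 5 = 165/32
t_c = 8 > 0 → v_max = v_peak = 5/8

d=165/32 v_max=5/8 a_max=5/2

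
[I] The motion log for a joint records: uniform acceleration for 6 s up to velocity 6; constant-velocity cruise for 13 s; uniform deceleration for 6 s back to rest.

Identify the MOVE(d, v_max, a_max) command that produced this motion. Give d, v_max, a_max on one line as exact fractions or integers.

a_max = 6/6 = 1
d_a = ½·6·6 = 18; d_c = 6·13 = 78
d = 2·18 + 78 = 114
t_c = 13 > 0 ⇒ limit active, v_max = 6

d=114 v_max=6 a_max=1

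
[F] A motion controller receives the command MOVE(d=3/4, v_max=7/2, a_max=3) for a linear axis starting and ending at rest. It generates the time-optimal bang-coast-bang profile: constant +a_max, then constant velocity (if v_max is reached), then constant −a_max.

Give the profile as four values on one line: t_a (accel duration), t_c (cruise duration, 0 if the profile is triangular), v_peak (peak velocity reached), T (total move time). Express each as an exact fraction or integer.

vₘ²/aₘ = (7/2)²/3 = 49/12
3/4 < 49/12 so t_c = 0
v_peak = √(3/4·3) = √(9/4) = 3/2
t_a = (3/2)/3 = 1/2; t_c = 0
T = 2·1/2 = 1

t_a=1/2 t_c=0 v_peak=3/2 T=1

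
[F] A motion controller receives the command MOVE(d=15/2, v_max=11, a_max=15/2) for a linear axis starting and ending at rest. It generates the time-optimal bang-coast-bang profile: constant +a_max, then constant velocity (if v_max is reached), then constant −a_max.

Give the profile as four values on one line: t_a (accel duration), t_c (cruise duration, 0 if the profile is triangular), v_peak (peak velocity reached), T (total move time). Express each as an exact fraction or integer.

t_a=1 t_c=0 v_peak=15/2 T=2

vₘ²/aₘ = 11²/(15/2) = 242/15
15/2 < 242/15 ⇒ no cruise
v_peak = √(15/2·15/2) = √(225/4) = 15/2
t_a = (15/2)/(15/2) = 1; t_c = 0
T = 2·1 = 2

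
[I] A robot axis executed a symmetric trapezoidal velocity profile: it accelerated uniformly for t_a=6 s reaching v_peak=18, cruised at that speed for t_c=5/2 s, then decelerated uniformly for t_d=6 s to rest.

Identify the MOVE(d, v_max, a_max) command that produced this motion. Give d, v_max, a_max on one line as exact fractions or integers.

d=153 v_max=18 a_max=3

a_max = 18/6 = 3
d_a = ½·18·6 = 54; d_c = 18·5/2 = 45
d = 2·54 + 45 = 153
t_c = 5/2 > 0 → v_max = v_peak = 18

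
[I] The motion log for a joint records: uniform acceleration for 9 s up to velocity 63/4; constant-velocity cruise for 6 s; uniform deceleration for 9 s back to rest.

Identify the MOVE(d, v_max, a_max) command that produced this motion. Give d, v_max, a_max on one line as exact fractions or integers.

d=945/4 v_max=63/4 a_max=7/4

a_max = (63/4)/9 = 7/4
d_a = ½·63/4·9 = 567/8; d_c = 63/4·6 = 189/2
d = 2·567/8 + 189/2 = 945/4
t_c = 6 > 0 → v_max = v_peak = 63/4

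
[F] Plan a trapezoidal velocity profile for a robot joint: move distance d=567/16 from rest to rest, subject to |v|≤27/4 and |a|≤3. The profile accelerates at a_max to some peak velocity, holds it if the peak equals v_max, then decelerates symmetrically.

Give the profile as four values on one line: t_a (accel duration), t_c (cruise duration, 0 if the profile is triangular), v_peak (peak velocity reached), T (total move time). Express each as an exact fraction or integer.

vₘ²/aₘ = (27/4)²/3 = 243/16
567/16 ≥ 243/16 ⇒ cruise phase
t_a = (27/4)/3 = 9/4; v_peak = 27/4
d_cruise = 567/16 − 243/16 = 81/4; t_c = (81/4)/(27/4) = 3
T = 2·9/4 + 3 = 15/2

t_a=9/4 t_c=3 v_peak=27/4 T=15/2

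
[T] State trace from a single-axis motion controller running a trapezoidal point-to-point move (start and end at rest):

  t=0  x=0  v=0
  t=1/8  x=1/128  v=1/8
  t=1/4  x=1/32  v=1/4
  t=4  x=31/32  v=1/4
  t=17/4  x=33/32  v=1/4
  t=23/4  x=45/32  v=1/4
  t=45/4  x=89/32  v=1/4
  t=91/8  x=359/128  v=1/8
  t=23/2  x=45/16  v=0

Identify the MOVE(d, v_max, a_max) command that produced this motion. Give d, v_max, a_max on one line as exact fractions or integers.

final state: t=23/2, x=45/16, v=0 → d = 45/16
a_max = (1/8−0)/(1/8−0) = 1
max v = 1/4 over t∈[1/4,45/4] → v_max = 1/4
check: 1/4·(1/4+11) = 45/16 ✓

d=45/16 v_max=1/4 a_max=1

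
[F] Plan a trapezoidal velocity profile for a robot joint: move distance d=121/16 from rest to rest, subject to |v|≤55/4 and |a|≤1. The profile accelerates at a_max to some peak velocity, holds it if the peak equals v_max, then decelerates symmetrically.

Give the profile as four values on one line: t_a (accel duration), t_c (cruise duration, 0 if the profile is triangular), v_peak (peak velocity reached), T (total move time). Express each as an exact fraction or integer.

v_max²/a_max = (55/4)²/1 = 3025/16
121/16 < 3025/16 so t_c = 0
v_peak = √(121/16·1) = √(121/16) = 11/4
t_a = (11/4)/1 = 11/4; t_c = 0
T = 2·11/4 = 11/2

t_a=11/4 t_c=0 v_peak=11/4 T=11/2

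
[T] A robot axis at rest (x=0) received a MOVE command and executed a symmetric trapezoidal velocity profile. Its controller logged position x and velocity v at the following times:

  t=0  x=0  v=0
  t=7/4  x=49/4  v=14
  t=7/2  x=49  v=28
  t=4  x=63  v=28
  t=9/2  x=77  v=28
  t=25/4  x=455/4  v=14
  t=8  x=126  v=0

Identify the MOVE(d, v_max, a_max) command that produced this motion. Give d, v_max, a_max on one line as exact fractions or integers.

final state: t=8, x=126, v=0 → d = 126
a_max = (14−0)/(7/4−0) = 8
max v = 28 over t∈[7/2,9/2] → v_max = 28
check: 28·(7/2+1) = 126 ✓

d=126 v_max=28 a_max=8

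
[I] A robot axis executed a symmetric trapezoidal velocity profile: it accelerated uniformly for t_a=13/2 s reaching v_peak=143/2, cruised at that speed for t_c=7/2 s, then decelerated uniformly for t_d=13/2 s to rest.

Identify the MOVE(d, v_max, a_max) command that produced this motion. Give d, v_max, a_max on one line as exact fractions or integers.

a_max = (143/2)/(13/2) = 11
d_a = ½·143/2·13/2 = 1859/8; d_c = 143/2·7/2 = 1001/4
d = 2·1859/8 + 1001/4 = 715
t_c = 7/2 > 0 so v_max = 143/2

d=715 v_max=143/2 a_max=11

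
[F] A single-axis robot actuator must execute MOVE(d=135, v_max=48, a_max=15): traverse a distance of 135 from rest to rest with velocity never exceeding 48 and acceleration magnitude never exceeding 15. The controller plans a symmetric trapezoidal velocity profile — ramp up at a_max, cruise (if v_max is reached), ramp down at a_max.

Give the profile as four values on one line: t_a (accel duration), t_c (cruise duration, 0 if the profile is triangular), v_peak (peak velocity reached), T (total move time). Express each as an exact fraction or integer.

t_a=3 t_c=0 v_peak=45 T=6

vₘ²/aₘ = 48²/15 = 768/5
135 < 768/5 ⇒ no cruise
v_peak = √(135·15) = √2025 = 45
t_a = 45/15 = 3; t_c = 0
T = 2·3 = 6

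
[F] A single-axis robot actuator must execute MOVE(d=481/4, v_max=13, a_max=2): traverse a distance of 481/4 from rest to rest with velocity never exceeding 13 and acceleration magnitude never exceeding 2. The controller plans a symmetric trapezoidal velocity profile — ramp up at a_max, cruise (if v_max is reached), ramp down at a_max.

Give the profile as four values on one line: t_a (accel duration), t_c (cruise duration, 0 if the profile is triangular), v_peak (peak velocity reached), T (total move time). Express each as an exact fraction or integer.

vₘ²/aₘ = 13²/2 = 169/2
481/4 ≥ 169/2 so v_max reached
t_a = 13/2; v_peak = 13
d_cruise = 481/4 − 169/2 = 143/4; t_c = (143/4)/13 = 11/4
T = 2·13/2 + 11/4 = 63/4

t_a=13/2 t_c=11/4 v_peak=13 T=63/4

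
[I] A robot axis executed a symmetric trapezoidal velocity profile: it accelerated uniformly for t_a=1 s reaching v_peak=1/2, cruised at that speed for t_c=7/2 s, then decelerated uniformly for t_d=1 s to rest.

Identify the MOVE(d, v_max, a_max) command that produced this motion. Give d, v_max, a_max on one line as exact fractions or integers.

a_max = (1/2)/1 = 1/2
d_a = ½·1/2·1 = 1/4; d_c = 1/2·7/2 = 7/4
d = 2·1/4 + 7/4 = 9/4
t_c = 7/2 > 0 → v_max = v_peak = 1/2

d=9/4 v_max=1/2 a_max=1/2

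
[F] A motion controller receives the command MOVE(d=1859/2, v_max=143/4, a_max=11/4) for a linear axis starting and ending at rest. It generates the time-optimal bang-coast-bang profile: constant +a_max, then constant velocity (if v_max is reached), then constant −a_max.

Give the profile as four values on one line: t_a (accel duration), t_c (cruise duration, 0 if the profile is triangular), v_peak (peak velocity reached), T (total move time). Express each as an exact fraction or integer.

(v_max)²/a_max = (143/4)²/(11/4) = 1859/4
1859/2 ≥ 1859/4 ⇒ cruise phase
t_a = (143/4)/(11/4) = 13; v_peak = 143/4
d_cruise = 1859/2 − 1859/4 = 1859/4; t_c = (1859/4)/(143/4) = 13
T = 2·13 + 13 = 39

t_a=13 t_c=13 v_peak=143/4 T=39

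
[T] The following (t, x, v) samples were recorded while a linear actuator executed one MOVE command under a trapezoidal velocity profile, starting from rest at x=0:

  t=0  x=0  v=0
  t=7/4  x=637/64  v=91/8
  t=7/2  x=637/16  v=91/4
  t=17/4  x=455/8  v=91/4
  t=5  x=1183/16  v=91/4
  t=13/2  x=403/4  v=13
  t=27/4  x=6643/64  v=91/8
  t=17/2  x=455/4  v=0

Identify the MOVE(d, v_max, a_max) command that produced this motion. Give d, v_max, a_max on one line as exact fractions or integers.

final state: t=17/2, x=455/4, v=0 → d = 455/4
a_max = (91/8−0)/(7/4−0) = 13/2
max v = 91/4 over t∈[7/2,5] → v_max = 91/4
check: 91/4·(7/2+3/2) = 455/4 ✓

d=455/4 v_max=91/4 a_max=13/2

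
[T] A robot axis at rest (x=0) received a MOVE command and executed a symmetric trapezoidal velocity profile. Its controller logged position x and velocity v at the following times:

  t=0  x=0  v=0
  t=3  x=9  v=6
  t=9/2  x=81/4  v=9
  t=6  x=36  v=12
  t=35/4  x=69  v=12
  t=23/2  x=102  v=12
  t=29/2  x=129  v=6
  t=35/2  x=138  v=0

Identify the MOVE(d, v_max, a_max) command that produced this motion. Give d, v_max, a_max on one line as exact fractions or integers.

d=138 v_max=12 a_max=2

final state: t=35/2, x=138, v=0 → d = 138
a_max = (6−0)/(3−0) = 2
max v = 12 over t∈[6,23/2] → v_max = 12
check: 12·(6+11/2) = 138 ✓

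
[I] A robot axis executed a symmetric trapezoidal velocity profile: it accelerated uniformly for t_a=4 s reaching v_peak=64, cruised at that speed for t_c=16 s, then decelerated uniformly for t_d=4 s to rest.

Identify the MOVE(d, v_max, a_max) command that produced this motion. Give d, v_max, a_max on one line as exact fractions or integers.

a_max = 64/4 = 16
d_a = ½·64·4 = 128; d_c = 64·16 = 1024
d = 2·128 + 1024 = 1280
t_c = 16 > 0 so v_max = 64

d=1280 v_max=64 a_max=16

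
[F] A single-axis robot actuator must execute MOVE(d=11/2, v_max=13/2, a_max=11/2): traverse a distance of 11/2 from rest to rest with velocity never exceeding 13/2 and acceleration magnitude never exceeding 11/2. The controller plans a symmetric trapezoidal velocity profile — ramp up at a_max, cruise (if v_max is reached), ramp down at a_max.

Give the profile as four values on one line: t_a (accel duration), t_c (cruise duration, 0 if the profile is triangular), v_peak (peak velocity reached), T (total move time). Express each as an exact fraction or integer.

t_a=1 t_c=0 v_peak=11/2 T=2

v_max²/a_max = (13/2)²/(11/2) = 169/22
11/2 < 169/22 so t_c = 0
v_peak = √(11/2·11/2) = √(121/4) = 11/2
t_a = (11/2)/(11/2) = 1; t_c = 0
T = 2·1 = 2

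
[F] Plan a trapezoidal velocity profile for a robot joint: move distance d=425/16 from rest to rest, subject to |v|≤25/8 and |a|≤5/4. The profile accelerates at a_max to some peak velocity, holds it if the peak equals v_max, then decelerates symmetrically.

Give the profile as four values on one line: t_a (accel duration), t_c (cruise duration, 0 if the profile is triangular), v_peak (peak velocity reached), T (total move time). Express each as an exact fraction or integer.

vₘ²/aₘ = (25/8)²/(5/4) = 125/16
425/16 ≥ 125/16 so v_max reached
t_a = (25/8)/(5/4) = 5/2; v_peak = 25/8
d_cruise = 425/16 − 125/16 = 75/4; t_c = (75/4)/(25/8) = 6
T = 2·5/2 + 6 = 11

t_a=5/2 t_c=6 v_peak=25/8 T=11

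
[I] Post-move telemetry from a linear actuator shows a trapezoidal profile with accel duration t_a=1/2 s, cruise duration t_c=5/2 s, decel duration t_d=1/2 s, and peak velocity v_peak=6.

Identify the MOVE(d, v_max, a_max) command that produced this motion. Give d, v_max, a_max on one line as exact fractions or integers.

a_max = 6/(1/2) = 12
d_a = ½·6·1/2 = 3/2; d_c = 6·5/2 = 15
d = 2·3/2 + 15 = 18
t_c = 5/2 > 0 → v_max = v_peak = 6

d=18 v_max=6 a_max=12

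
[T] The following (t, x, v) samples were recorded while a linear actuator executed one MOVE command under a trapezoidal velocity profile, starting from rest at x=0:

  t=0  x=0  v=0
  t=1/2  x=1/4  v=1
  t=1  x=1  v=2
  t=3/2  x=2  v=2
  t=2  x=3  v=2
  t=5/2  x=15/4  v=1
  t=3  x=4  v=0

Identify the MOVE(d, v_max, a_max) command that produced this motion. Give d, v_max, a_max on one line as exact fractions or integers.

final state: t=3, x=4, v=0 → d = 4
a_max = (1−0)/(1/2−0) = 2
max v = 2 over t∈[1,2] → v_max = 2
check: 2·(1+1) = 4 ✓

d=4 v_max=2 a_max=2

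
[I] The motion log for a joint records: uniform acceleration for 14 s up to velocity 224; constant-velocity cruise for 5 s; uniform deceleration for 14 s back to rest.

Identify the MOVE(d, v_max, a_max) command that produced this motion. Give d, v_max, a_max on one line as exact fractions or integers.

d=4256 v_max=224 a_max=16

a_max = 224/14 = 16
d_a = ½·224·14 = 1568; d_c = 224·5 = 1120
d = 2·1568 + 1120 = 4256
t_c = 5 > 0 ⇒ limit active, v_max = 224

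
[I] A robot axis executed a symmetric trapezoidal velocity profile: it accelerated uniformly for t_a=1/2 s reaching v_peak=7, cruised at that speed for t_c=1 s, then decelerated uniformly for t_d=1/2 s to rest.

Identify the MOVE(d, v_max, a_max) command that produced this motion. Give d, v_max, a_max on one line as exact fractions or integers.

a_max = 7/(1/2) = 14
d_a = ½·7·1/2 = 7/4; d_c = 7·1 = 7
d = 2·7/4 + 7 = 21/2
t_c = 1 > 0 ⇒ limit active, v_max = 7

d=21/2 v_max=7 a_max=14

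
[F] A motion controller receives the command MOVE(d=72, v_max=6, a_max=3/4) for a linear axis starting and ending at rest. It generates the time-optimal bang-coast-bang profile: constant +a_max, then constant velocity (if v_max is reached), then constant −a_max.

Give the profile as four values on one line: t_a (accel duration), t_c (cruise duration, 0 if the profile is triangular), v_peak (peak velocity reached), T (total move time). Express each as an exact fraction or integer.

v_max²/a_max = 6²/(3/4) = 48
72 ≥ 48 ⇒ cruise phase
t_a = 6/(3/4) = 8; v_peak = 6
d_cruise = 72 − 48 = 24; t_c = 24/6 = 4
T = 2·8 + 4 = 20

t_a=8 t_c=4 v_peak=6 T=20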